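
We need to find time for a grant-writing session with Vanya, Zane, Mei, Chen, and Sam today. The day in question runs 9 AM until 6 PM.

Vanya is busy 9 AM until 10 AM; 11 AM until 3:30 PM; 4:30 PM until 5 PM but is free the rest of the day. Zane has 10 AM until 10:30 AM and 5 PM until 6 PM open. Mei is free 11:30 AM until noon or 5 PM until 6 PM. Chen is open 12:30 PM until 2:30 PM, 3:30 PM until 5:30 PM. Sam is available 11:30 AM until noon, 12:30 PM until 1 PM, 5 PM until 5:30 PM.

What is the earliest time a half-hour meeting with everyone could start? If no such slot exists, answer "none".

17:00

Vanya free: 10:00-11:00, 15:30-16:30, 17:00-18:00 (invert busy blocks within the working day).
Zane free: 10:00-10:30, 17:00-18:00.
Mei free: 11:30-12:00, 17:00-18:00.
Chen free: 12:30-14:30, 15:30-17:30.
Sam free: 11:30-12:00, 12:30-13:00, 17:00-17:30.
Vanya ∩ Zane: 10:00-10:30, 17:00-18:00.
Vanya ∩ Zane ∩ Mei: 17:00-18:00.
Vanya ∩ Zane ∩ Mei ∩ Chen: 17:00-17:30.
Vanya ∩ Zane ∩ Mei ∩ Chen ∩ Sam: 17:00-17:30.
The first common window of at least 30 minutes is 17:00-17:30, so the earliest start is 17:00.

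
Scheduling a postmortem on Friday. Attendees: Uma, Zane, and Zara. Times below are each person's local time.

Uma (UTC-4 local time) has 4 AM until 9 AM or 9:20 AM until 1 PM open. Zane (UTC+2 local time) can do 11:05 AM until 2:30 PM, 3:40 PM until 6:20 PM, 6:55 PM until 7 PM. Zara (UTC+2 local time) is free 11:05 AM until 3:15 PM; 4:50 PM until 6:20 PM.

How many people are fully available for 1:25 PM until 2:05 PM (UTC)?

1

Uma in UTC: 08:00-13:00, 13:20-17:00 (add 4h to convert from UTC-4).
Zane in UTC: 09:05-12:30, 13:40-16:20, 16:55-17:00 (subtract 2h to convert from UTC+2).
Zara in UTC: 09:05-13:15, 14:50-16:20 (subtract 2h to convert from UTC+2).
Uma can make the full 13:25-14:05 slot — that's 1.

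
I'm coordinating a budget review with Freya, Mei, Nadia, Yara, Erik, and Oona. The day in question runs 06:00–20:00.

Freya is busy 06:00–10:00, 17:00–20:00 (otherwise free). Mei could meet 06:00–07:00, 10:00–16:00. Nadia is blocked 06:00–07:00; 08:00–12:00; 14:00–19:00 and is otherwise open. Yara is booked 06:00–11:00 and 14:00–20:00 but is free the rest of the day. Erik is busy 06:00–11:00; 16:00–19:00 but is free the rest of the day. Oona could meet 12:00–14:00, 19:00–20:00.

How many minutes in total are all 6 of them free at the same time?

Freya free: 10:00-17:00 (invert busy blocks within the working day).
Mei free: 06:00-07:00, 10:00-16:00.
Nadia free: 07:00-08:00, 12:00-14:00, 19:00-20:00 (invert busy blocks within the working day).
Yara free: 11:00-14:00 (invert busy blocks within the working day).
Erik free: 11:00-16:00, 19:00-20:00 (invert busy blocks within the working day).
Oona free: 12:00-14:00, 19:00-20:00.
Freya ∩ Mei: 10:00-16:00.
Freya ∩ Mei ∩ Nadia: 12:00-14:00.
Freya ∩ Mei ∩ Nadia ∩ Yara: 12:00-14:00.
Freya ∩ Mei ∩ Nadia ∩ Yara ∩ Erik: 12:00-14:00.
Freya ∩ Mei ∩ Nadia ∩ Yara ∩ Erik ∩ Oona: 12:00-14:00.
That's a single block of 120 minutes.

120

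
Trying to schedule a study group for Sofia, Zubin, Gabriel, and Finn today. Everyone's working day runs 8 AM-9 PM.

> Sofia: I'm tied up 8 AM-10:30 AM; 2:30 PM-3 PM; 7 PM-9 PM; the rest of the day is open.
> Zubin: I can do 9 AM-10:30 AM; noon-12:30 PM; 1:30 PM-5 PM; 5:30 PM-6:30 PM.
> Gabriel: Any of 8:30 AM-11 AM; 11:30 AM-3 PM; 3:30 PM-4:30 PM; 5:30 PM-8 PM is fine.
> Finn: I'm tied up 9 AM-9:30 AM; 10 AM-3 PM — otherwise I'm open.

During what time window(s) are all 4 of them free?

15:30-16:30, 17:30-18:30

Sofia free: 10:30-14:30, 15:00-19:00 (invert busy blocks within the working day).
Zubin free: 09:00-10:30, 12:00-12:30, 13:30-17:00, 17:30-18:30.
Gabriel free: 08:30-11:00, 11:30-15:00, 15:30-16:30, 17:30-20:00.
Finn free: 08:00-09:00, 09:30-10:00, 15:00-21:00 (invert busy blocks within the working day).
Sofia ∩ Zubin: 12:00-12:30, 13:30-14:30, 15:00-17:00, 17:30-18:30.
Sofia ∩ Zubin ∩ Gabriel: 12:00-12:30, 13:30-14:30, 15:30-16:30, 17:30-18:30.
Sofia ∩ Zubin ∩ Gabriel ∩ Finn: 15:30-16:30, 17:30-18:30.
Those are the intersection windows.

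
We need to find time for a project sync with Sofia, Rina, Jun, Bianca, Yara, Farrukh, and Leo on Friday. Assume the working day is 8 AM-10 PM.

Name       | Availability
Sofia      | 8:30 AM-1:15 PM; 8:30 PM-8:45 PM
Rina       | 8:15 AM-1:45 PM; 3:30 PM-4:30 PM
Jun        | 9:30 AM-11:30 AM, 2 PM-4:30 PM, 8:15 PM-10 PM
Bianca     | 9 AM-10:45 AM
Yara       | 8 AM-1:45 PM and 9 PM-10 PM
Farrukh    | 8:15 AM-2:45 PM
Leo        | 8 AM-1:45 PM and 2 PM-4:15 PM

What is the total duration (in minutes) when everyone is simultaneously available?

Sofia ∩ Rina: 08:30-13:15.
Sofia ∩ Rina ∩ Jun: 09:30-11:30.
Sofia ∩ Rina ∩ Jun ∩ Bianca: 09:30-10:45.
Sofia ∩ Rina ∩ Jun ∩ Bianca ∩ Yara: 09:30-10:45.
Sofia ∩ Rina ∩ Jun ∩ Bianca ∩ Yara ∩ Farrukh: 09:30-10:45.
Sofia ∩ Rina ∩ Jun ∩ Bianca ∩ Yara ∩ Farrukh ∩ Leo: 09:30-10:45.
Those are the intersection windows.
That's a single block of 75 minutes.

75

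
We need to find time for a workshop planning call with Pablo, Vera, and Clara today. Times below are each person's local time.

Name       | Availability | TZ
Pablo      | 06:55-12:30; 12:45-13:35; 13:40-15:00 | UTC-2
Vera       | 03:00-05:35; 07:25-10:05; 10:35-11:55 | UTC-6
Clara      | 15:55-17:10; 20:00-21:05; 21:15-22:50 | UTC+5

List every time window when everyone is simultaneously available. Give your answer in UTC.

Pablo in UTC: 08:55-14:30, 14:45-15:35, 15:40-17:00 (add 2h to convert from UTC-2).
Vera in UTC: 09:00-11:35, 13:25-16:05, 16:35-17:55 (add 6h to convert from UTC-6).
Clara in UTC: 10:55-12:10, 15:00-16:05, 16:15-17:50 (subtract 5h to convert from UTC+5).
Pablo ∩ Vera: 09:00-11:35, 13:25-14:30, 14:45-15:35, 15:40-16:05, 16:35-17:00.
Pablo ∩ Vera ∩ Clara: 10:55-11:35, 15:00-15:35, 15:40-16:05, 16:35-17:00.
Those are the intersection windows.

10:55-11:35, 15:00-15:35, 15:40-16:05, 16:35-17:00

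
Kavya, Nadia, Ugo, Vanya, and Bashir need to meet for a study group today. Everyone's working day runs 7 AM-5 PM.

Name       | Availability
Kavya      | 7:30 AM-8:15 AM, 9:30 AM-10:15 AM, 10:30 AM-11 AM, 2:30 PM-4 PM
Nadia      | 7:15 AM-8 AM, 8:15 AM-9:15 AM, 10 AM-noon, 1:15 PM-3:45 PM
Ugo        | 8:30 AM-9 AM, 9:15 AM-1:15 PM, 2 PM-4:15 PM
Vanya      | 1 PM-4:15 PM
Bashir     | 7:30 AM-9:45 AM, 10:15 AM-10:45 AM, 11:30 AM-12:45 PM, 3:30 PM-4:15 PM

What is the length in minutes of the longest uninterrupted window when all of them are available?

Kavya ∩ Nadia: 07:30-08:00, 10:00-10:15, 10:30-11:00, 14:30-15:45.
Kavya ∩ Nadia ∩ Ugo: 10:00-10:15, 10:30-11:00, 14:30-15:45.
Kavya ∩ Nadia ∩ Ugo ∩ Vanya: 14:30-15:45.
Kavya ∩ Nadia ∩ Ugo ∩ Vanya ∩ Bashir: 15:30-15:45.
Those are the intersection windows.
The longest is 15:30-15:45 at 15 minutes.

15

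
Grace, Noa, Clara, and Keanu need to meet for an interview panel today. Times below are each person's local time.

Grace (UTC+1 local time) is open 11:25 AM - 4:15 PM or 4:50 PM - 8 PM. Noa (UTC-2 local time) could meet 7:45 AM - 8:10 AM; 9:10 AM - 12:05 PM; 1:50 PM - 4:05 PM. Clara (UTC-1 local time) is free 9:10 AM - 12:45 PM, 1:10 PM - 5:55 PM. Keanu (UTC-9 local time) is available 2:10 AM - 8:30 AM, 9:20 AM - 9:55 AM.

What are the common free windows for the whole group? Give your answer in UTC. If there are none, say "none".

11:10-13:45, 15:50-17:30

Grace in UTC: 10:25-15:15, 15:50-19:00 (subtract 1h to convert from UTC+1).
Noa in UTC: 09:45-10:10, 11:10-14:05, 15:50-18:05 (add 2h to convert from UTC-2).
Clara in UTC: 10:10-13:45, 14:10-18:55 (add 1h to convert from UTC-1).
Keanu in UTC: 11:10-17:30, 18:20-18:55 (add 9h to convert from UTC-9).
Grace ∩ Noa: 11:10-14:05, 15:50-18:05.
Grace ∩ Noa ∩ Clara: 11:10-13:45, 15:50-18:05.
Grace ∩ Noa ∩ Clara ∩ Keanu: 11:10-13:45, 15:50-17:30.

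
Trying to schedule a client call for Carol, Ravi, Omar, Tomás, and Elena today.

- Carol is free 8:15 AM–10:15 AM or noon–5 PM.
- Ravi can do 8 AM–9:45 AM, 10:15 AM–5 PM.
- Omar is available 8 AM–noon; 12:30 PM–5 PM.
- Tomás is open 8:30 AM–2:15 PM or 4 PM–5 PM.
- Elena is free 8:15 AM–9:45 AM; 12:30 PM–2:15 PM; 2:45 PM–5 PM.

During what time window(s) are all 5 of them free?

08:30-09:45, 12:30-14:15, 16:00-17:00

Carol ∩ Ravi: 08:15-09:45, 12:00-17:00.
Carol ∩ Ravi ∩ Omar: 08:15-09:45, 12:30-17:00.
Carol ∩ Ravi ∩ Omar ∩ Tomás: 08:30-09:45, 12:30-14:15, 16:00-17:00.
Carol ∩ Ravi ∩ Omar ∩ Tomás ∩ Elena: 08:30-09:45, 12:30-14:15, 16:00-17:00.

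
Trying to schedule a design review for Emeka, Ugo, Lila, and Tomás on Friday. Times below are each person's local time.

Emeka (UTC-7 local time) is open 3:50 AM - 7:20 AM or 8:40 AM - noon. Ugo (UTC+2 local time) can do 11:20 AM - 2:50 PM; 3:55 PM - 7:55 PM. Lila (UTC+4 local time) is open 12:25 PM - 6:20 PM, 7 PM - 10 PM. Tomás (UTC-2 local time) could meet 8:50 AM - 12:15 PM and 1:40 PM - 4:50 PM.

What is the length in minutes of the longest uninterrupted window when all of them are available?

135

Emeka in UTC: 10:50-14:20, 15:40-19:00 (add 7h to convert from UTC-7).
Ugo in UTC: 09:20-12:50, 13:55-17:55 (subtract 2h to convert from UTC+2).
Lila in UTC: 08:25-14:20, 15:00-18:00 (subtract 4h to convert from UTC+4).
Tomás in UTC: 10:50-14:15, 15:40-18:50 (add 2h to convert from UTC-2).
Emeka ∩ Ugo: 10:50-12:50, 13:55-14:20, 15:40-17:55.
Emeka ∩ Ugo ∩ Lila: 10:50-12:50, 13:55-14:20, 15:40-17:55.
Emeka ∩ Ugo ∩ Lila ∩ Tomás: 10:50-12:50, 13:55-14:15, 15:40-17:55.
So the common availability across everyone is 10:50-12:50, 13:55-14:15, 15:40-17:55.
The longest is 15:40-17:55 at 135 minutes.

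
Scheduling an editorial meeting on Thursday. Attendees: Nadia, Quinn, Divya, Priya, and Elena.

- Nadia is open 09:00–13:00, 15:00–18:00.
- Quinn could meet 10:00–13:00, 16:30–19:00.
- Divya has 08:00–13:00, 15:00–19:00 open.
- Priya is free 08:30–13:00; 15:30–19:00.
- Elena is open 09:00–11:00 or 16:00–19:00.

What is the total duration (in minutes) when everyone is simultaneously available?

150

Nadia ∩ Quinn: 10:00-13:00, 16:30-18:00.
Nadia ∩ Quinn ∩ Divya: 10:00-13:00, 16:30-18:00.
Nadia ∩ Quinn ∩ Divya ∩ Priya: 10:00-13:00, 16:30-18:00.
Nadia ∩ Quinn ∩ Divya ∩ Priya ∩ Elena: 10:00-11:00, 16:30-18:00.
Summing the common windows: 60 + 90 = 150 minutes.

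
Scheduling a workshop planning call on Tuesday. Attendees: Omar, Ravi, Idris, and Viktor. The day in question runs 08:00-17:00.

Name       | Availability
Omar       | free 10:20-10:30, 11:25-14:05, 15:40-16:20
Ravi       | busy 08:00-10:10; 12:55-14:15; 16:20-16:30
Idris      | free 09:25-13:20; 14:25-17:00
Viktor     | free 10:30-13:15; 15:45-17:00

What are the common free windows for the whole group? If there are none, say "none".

Omar free: 10:20-10:30, 11:25-14:05, 15:40-16:20.
Ravi free: 10:10-12:55, 14:15-16:20, 16:30-17:00 (invert busy blocks within the working day).
Idris free: 09:25-13:20, 14:25-17:00.
Viktor free: 10:30-13:15, 15:45-17:00.
Omar ∩ Ravi: 10:20-10:30, 11:25-12:55, 15:40-16:20.
Omar ∩ Ravi ∩ Idris: 10:20-10:30, 11:25-12:55, 15:40-16:20.
Omar ∩ Ravi ∩ Idris ∩ Viktor: 11:25-12:55, 15:45-16:20.

11:25-12:55, 15:45-16:20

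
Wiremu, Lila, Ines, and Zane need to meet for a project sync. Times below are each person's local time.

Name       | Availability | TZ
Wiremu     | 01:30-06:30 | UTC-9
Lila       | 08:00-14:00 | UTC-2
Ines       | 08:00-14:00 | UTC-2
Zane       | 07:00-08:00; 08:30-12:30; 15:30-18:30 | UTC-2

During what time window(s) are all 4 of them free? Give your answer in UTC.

10:30-14:30

Wiremu in UTC: 10:30-15:30 (add 9h to convert from UTC-9).
Lila in UTC: 10:00-16:00 (add 2h to convert from UTC-2).
Ines in UTC: 10:00-16:00 (add 2h to convert from UTC-2).
Zane in UTC: 09:00-10:00, 10:30-14:30, 17:30-20:30 (add 2h to convert from UTC-2).
Wiremu ∩ Lila: 10:30-15:30.
Wiremu ∩ Lila ∩ Ines: 10:30-15:30.
Wiremu ∩ Lila ∩ Ines ∩ Zane: 10:30-14:30.
Those are the intersection windows.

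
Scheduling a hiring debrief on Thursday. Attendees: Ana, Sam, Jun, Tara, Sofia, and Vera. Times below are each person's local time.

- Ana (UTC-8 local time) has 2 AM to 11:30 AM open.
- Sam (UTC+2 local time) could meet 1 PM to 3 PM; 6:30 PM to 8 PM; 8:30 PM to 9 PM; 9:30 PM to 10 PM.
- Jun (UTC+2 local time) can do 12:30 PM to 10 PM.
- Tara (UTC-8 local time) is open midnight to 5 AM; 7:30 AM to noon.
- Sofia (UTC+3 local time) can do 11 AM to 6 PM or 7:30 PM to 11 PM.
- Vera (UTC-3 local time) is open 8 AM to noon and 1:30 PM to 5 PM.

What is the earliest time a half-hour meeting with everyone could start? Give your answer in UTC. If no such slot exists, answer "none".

Ana in UTC: 10:00-19:30 (add 8h to convert from UTC-8).
Sam in UTC: 11:00-13:00, 16:30-18:00, 18:30-19:00, 19:30-20:00 (subtract 2h to convert from UTC+2).
Jun in UTC: 10:30-20:00 (subtract 2h to convert from UTC+2).
Tara in UTC: 08:00-13:00, 15:30-20:00 (add 8h to convert from UTC-8).
Sofia in UTC: 08:00-15:00, 16:30-20:00 (subtract 3h to convert from UTC+3).
Vera in UTC: 11:00-15:00, 16:30-20:00 (add 3h to convert from UTC-3).
Ana ∩ Sam: 11:00-13:00, 16:30-18:00, 18:30-19:00.
Ana ∩ Sam ∩ Jun: 11:00-13:00, 16:30-18:00, 18:30-19:00.
Ana ∩ Sam ∩ Jun ∩ Tara: 11:00-13:00, 16:30-18:00, 18:30-19:00.
Ana ∩ Sam ∩ Jun ∩ Tara ∩ Sofia: 11:00-13:00, 16:30-18:00, 18:30-19:00.
Ana ∩ Sam ∩ Jun ∩ Tara ∩ Sofia ∩ Vera: 11:00-13:00, 16:30-18:00, 18:30-19:00.
So the common availability across everyone is 11:00-13:00, 16:30-18:00, 18:30-19:00.
The first common window of at least 30 minutes is 11:00-13:00, so the earliest start is 11:00.

11:00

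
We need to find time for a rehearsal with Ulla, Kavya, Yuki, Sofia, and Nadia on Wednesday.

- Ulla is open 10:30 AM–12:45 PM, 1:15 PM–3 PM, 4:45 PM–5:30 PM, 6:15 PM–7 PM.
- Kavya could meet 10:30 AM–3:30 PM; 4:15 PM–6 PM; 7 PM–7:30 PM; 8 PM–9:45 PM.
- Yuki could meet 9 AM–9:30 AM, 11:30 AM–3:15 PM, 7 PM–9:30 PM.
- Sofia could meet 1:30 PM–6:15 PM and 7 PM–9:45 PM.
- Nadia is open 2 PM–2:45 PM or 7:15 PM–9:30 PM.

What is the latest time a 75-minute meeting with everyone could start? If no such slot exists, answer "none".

none

Ulla ∩ Kavya: 10:30-12:45, 13:15-15:00, 16:45-17:30.
Ulla ∩ Kavya ∩ Yuki: 11:30-12:45, 13:15-15:00.
Ulla ∩ Kavya ∩ Yuki ∩ Sofia: 13:30-15:00.
Ulla ∩ Kavya ∩ Yuki ∩ Sofia ∩ Nadia: 14:00-14:45.
No common window is at least 75 minutes long.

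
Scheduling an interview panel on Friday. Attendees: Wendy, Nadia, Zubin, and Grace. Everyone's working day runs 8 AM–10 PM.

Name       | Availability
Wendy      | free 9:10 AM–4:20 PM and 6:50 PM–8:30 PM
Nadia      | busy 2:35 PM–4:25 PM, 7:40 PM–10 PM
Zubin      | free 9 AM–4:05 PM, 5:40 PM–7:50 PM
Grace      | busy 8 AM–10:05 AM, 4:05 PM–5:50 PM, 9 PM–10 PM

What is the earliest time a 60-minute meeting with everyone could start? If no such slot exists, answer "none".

10:05

Wendy free: 09:10-16:20, 18:50-20:30.
Nadia free: 08:00-14:35, 16:25-19:40 (invert busy blocks within the working day).
Zubin free: 09:00-16:05, 17:40-19:50.
Grace free: 10:05-16:05, 17:50-21:00 (invert busy blocks within the working day).
Wendy ∩ Nadia: 09:10-14:35, 18:50-19:40.
Wendy ∩ Nadia ∩ Zubin: 09:10-14:35, 18:50-19:40.
Wendy ∩ Nadia ∩ Zubin ∩ Grace: 10:05-14:35, 18:50-19:40.
The first common window of at least 60 minutes is 10:05-14:35, so the earliest start is 10:05.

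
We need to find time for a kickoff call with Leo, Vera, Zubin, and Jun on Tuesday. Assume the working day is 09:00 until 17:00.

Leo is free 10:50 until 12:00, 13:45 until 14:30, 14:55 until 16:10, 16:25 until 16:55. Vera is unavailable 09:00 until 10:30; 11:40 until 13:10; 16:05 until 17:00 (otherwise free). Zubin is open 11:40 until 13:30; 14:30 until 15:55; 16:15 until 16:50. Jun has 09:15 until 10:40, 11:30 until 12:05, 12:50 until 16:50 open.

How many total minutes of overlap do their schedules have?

60

Leo free: 10:50-12:00, 13:45-14:30, 14:55-16:10, 16:25-16:55.
Vera free: 10:30-11:40, 13:10-16:05 (invert busy blocks within the working day).
Zubin free: 11:40-13:30, 14:30-15:55, 16:15-16:50.
Jun free: 09:15-10:40, 11:30-12:05, 12:50-16:50.
Leo ∩ Vera: 10:50-11:40, 13:45-14:30, 14:55-16:05.
Leo ∩ Vera ∩ Zubin: 14:55-15:55.
Leo ∩ Vera ∩ Zubin ∩ Jun: 14:55-15:55.
That's a single block of 60 minutes.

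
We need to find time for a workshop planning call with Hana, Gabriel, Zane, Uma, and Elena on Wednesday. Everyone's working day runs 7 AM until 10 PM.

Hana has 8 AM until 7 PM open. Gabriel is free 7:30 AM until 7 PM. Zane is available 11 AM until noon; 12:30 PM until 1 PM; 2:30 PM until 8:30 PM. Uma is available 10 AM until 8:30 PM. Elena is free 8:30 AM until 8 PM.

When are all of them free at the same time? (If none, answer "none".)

Hana ∩ Gabriel: 08:00-19:00.
Hana ∩ Gabriel ∩ Zane: 11:00-12:00, 12:30-13:00, 14:30-19:00.
Hana ∩ Gabriel ∩ Zane ∩ Uma: 11:00-12:00, 12:30-13:00, 14:30-19:00.
Hana ∩ Gabriel ∩ Zane ∩ Uma ∩ Elena: 11:00-12:00, 12:30-13:00, 14:30-19:00.

11:00-12:00, 12:30-13:00, 14:30-19:00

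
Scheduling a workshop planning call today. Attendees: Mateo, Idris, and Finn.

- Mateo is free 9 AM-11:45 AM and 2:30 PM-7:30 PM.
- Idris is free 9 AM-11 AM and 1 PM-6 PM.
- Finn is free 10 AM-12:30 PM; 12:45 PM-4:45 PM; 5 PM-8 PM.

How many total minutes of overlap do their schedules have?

255

Mateo ∩ Idris: 09:00-11:00, 14:30-18:00.
Mateo ∩ Idris ∩ Finn: 10:00-11:00, 14:30-16:45, 17:00-18:00.
Summing the common windows: 60 + 135 + 60 = 255 minutes.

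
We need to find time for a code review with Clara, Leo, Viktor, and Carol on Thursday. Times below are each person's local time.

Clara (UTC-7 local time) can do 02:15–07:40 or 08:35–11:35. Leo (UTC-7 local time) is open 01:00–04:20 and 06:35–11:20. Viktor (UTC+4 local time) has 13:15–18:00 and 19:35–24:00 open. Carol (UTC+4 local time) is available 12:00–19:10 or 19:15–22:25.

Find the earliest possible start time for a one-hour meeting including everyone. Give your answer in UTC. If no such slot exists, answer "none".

09:15

Clara in UTC: 09:15-14:40, 15:35-18:35 (add 7h to convert from UTC-7).
Leo in UTC: 08:00-11:20, 13:35-18:20 (add 7h to convert from UTC-7).
Viktor in UTC: 09:15-14:00, 15:35-20:00 (subtract 4h to convert from UTC+4).
Carol in UTC: 08:00-15:10, 15:15-18:25 (subtract 4h to convert from UTC+4).
Clara ∩ Leo: 09:15-11:20, 13:35-14:40, 15:35-18:20.
Clara ∩ Leo ∩ Viktor: 09:15-11:20, 13:35-14:00, 15:35-18:20.
Clara ∩ Leo ∩ Viktor ∩ Carol: 09:15-11:20, 13:35-14:00, 15:35-18:20.
So the common availability across everyone is 09:15-11:20, 13:35-14:00, 15:35-18:20.
The first common window of at least 60 minutes is 09:15-11:20, so the earliest start is 09:15.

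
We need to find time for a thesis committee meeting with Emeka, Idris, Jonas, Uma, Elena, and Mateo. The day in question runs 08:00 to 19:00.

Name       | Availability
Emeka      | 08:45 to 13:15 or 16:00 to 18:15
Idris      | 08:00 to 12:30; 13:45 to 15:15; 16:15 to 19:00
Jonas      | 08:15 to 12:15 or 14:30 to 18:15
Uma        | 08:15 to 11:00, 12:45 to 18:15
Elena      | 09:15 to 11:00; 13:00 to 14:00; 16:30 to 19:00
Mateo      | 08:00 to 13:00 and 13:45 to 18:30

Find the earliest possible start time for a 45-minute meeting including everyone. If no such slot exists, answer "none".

Emeka ∩ Idris: 08:45-12:30, 16:15-18:15.
Emeka ∩ Idris ∩ Jonas: 08:45-12:15, 16:15-18:15.
Emeka ∩ Idris ∩ Jonas ∩ Uma: 08:45-11:00, 16:15-18:15.
Emeka ∩ Idris ∩ Jonas ∩ Uma ∩ Elena: 09:15-11:00, 16:30-18:15.
Emeka ∩ Idris ∩ Jonas ∩ Uma ∩ Elena ∩ Mateo: 09:15-11:00, 16:30-18:15.
The first common window of at least 45 minutes is 09:15-11:00, so the earliest start is 09:15.

09:15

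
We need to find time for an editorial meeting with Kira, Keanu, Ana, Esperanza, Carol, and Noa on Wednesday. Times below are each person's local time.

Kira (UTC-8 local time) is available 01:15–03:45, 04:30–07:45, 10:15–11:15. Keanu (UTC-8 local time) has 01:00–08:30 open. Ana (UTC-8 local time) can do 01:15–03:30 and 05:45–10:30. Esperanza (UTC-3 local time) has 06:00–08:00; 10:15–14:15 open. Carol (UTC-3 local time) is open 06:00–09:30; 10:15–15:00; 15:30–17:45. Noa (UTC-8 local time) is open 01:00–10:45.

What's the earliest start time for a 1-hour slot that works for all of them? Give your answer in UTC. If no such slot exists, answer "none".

Kira in UTC: 09:15-11:45, 12:30-15:45, 18:15-19:15 (add 8h to convert from UTC-8).
Keanu in UTC: 09:00-16:30 (add 8h to convert from UTC-8).
Ana in UTC: 09:15-11:30, 13:45-18:30 (add 8h to convert from UTC-8).
Esperanza in UTC: 09:00-11:00, 13:15-17:15 (add 3h to convert from UTC-3).
Carol in UTC: 09:00-12:30, 13:15-18:00, 18:30-20:45 (add 3h to convert from UTC-3).
Noa in UTC: 09:00-18:45 (add 8h to convert from UTC-8).
Kira ∩ Keanu: 09:15-11:45, 12:30-15:45.
Kira ∩ Keanu ∩ Ana: 09:15-11:30, 13:45-15:45.
Kira ∩ Keanu ∩ Ana ∩ Esperanza: 09:15-11:00, 13:45-15:45.
Kira ∩ Keanu ∩ Ana ∩ Esperanza ∩ Carol: 09:15-11:00, 13:45-15:45.
Kira ∩ Keanu ∩ Ana ∩ Esperanza ∩ Carol ∩ Noa: 09:15-11:00, 13:45-15:45.
The first common window of at least 60 minutes is 09:15-11:00, so the earliest start is 09:15.

09:15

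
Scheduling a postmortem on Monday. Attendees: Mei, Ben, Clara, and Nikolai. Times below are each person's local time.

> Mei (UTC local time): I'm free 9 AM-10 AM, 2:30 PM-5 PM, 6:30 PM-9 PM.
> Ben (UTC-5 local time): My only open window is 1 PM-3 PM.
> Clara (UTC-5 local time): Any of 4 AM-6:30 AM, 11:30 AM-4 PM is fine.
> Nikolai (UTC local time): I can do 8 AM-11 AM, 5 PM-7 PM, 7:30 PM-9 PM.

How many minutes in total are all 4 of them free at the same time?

Mei in UTC: 09:00-10:00, 14:30-17:00, 18:30-21:00.
Ben in UTC: 18:00-20:00 (add 5h to convert from UTC-5).
Clara in UTC: 09:00-11:30, 16:30-21:00 (add 5h to convert from UTC-5).
Nikolai in UTC: 08:00-11:00, 17:00-19:00, 19:30-21:00.
Mei ∩ Ben: 18:30-20:00.
Mei ∩ Ben ∩ Clara: 18:30-20:00.
Mei ∩ Ben ∩ Clara ∩ Nikolai: 18:30-19:00, 19:30-20:00.
Summing the common windows: 30 + 30 = 60 minutes.

60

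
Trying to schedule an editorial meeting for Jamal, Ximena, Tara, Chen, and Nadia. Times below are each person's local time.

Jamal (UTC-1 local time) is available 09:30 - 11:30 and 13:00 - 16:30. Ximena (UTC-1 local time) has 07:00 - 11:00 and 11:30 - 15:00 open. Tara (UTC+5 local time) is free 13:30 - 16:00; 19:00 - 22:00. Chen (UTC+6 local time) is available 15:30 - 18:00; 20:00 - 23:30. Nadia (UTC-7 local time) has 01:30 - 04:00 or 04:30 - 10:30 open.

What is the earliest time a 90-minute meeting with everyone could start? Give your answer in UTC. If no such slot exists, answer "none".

14:00

Jamal in UTC: 10:30-12:30, 14:00-17:30 (add 1h to convert from UTC-1).
Ximena in UTC: 08:00-12:00, 12:30-16:00 (add 1h to convert from UTC-1).
Tara in UTC: 08:30-11:00, 14:00-17:00 (subtract 5h to convert from UTC+5).
Chen in UTC: 09:30-12:00, 14:00-17:30 (subtract 6h to convert from UTC+6).
Nadia in UTC: 08:30-11:00, 11:30-17:30 (add 7h to convert from UTC-7).
Jamal ∩ Ximena: 10:30-12:00, 14:00-16:00.
Jamal ∩ Ximena ∩ Tara: 10:30-11:00, 14:00-16:00.
Jamal ∩ Ximena ∩ Tara ∩ Chen: 10:30-11:00, 14:00-16:00.
Jamal ∩ Ximena ∩ Tara ∩ Chen ∩ Nadia: 10:30-11:00, 14:00-16:00.
Those are the intersection windows.
The first common window of at least 90 minutes is 14:00-16:00, so the earliest start is 14:00.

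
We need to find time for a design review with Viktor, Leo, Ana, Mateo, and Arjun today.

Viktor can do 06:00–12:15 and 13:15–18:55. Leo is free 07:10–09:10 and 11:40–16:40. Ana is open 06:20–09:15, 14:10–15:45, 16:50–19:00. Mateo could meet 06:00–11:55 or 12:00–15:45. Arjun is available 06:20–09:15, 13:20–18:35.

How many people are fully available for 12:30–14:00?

2

Leo and Mateo can make the full 12:30-14:00 slot — that's 2.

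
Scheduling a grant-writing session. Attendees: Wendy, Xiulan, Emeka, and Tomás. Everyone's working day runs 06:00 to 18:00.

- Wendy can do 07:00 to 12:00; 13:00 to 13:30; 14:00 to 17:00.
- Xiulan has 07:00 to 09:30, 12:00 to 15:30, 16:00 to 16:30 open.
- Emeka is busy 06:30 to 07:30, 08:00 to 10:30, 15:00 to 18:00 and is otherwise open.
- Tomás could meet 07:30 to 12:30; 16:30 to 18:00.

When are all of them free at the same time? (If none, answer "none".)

Wendy free: 07:00-12:00, 13:00-13:30, 14:00-17:00.
Xiulan free: 07:00-09:30, 12:00-15:30, 16:00-16:30.
Emeka free: 06:00-06:30, 07:30-08:00, 10:30-15:00 (invert busy blocks within the working day).
Tomás free: 07:30-12:30, 16:30-18:00.
Wendy ∩ Xiulan: 07:00-09:30, 13:00-13:30, 14:00-15:30, 16:00-16:30.
Wendy ∩ Xiulan ∩ Emeka: 07:30-08:00, 13:00-13:30, 14:00-15:00.
Wendy ∩ Xiulan ∩ Emeka ∩ Tomás: 07:30-08:00.
Those are the intersection windows.

07:30-08:00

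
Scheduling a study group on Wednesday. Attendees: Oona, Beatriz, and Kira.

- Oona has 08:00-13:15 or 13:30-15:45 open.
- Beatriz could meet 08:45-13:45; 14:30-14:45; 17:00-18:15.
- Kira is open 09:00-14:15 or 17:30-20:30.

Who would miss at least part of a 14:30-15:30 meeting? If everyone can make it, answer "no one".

Oona: free for 14:30-15:30. Beatriz: not fully free for 14:30-15:30. Kira: not fully free for 14:30-15:30.

Beatriz, Kira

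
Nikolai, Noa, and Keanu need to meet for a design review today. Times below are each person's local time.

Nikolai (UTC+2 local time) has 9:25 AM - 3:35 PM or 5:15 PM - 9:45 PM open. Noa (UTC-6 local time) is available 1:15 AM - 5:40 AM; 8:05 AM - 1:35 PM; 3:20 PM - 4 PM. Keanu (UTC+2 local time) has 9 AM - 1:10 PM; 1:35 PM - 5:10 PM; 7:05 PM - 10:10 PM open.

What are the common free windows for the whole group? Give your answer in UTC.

Nikolai in UTC: 07:25-13:35, 15:15-19:45 (subtract 2h to convert from UTC+2).
Noa in UTC: 07:15-11:40, 14:05-19:35, 21:20-22:00 (add 6h to convert from UTC-6).
Keanu in UTC: 07:00-11:10, 11:35-15:10, 17:05-20:10 (subtract 2h to convert from UTC+2).
Nikolai ∩ Noa: 07:25-11:40, 15:15-19:35.
Nikolai ∩ Noa ∩ Keanu: 07:25-11:10, 11:35-11:40, 17:05-19:35.

07:25-11:10, 11:35-11:40, 17:05-19:35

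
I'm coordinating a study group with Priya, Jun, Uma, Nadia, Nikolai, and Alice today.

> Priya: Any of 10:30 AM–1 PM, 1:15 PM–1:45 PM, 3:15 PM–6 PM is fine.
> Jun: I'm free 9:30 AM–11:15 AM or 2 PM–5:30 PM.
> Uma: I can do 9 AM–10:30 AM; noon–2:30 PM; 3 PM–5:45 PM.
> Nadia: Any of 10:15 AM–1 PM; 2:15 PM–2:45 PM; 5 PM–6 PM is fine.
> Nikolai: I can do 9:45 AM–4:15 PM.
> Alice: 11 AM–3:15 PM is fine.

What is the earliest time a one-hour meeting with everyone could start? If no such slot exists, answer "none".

none

Priya ∩ Jun: 10:30-11:15, 15:15-17:30.
Priya ∩ Jun ∩ Uma: 15:15-17:30.
Priya ∩ Jun ∩ Uma ∩ Nadia: 17:00-17:30.
Priya ∩ Jun ∩ Uma ∩ Nadia ∩ Nikolai: ∅.
Priya ∩ Jun ∩ Uma ∩ Nadia ∩ Nikolai ∩ Alice: ∅.
There is no time when everyone is free.
No common window is at least 60 minutes long.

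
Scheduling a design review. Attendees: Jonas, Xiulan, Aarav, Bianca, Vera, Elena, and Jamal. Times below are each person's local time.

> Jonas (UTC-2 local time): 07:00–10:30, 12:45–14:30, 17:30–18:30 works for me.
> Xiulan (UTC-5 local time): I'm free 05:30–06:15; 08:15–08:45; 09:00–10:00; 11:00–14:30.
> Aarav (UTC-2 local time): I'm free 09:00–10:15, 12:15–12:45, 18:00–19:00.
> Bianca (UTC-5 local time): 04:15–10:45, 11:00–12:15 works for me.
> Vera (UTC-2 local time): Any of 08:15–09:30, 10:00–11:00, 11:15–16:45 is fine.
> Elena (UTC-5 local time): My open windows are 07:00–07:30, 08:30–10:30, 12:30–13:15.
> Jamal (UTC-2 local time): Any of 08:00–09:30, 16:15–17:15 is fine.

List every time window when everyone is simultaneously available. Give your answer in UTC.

Jonas in UTC: 09:00-12:30, 14:45-16:30, 19:30-20:30 (add 2h to convert from UTC-2).
Xiulan in UTC: 10:30-11:15, 13:15-13:45, 14:00-15:00, 16:00-19:30 (add 5h to convert from UTC-5).
Aarav in UTC: 11:00-12:15, 14:15-14:45, 20:00-21:00 (add 2h to convert from UTC-2).
Bianca in UTC: 09:15-15:45, 16:00-17:15 (add 5h to convert from UTC-5).
Vera in UTC: 10:15-11:30, 12:00-13:00, 13:15-18:45 (add 2h to convert from UTC-2).
Elena in UTC: 12:00-12:30, 13:30-15:30, 17:30-18:15 (add 5h to convert from UTC-5).
Jamal in UTC: 10:00-11:30, 18:15-19:15 (add 2h to convert from UTC-2).
Jonas ∩ Xiulan: 10:30-11:15, 14:45-15:00, 16:00-16:30.
Jonas ∩ Xiulan ∩ Aarav: 11:00-11:15.
Jonas ∩ Xiulan ∩ Aarav ∩ Bianca: 11:00-11:15.
Jonas ∩ Xiulan ∩ Aarav ∩ Bianca ∩ Vera: 11:00-11:15.
Jonas ∩ Xiulan ∩ Aarav ∩ Bianca ∩ Vera ∩ Elena: ∅.
Jonas ∩ Xiulan ∩ Aarav ∩ Bianca ∩ Vera ∩ Elena ∩ Jamal: ∅.
There is no time when everyone is free.

none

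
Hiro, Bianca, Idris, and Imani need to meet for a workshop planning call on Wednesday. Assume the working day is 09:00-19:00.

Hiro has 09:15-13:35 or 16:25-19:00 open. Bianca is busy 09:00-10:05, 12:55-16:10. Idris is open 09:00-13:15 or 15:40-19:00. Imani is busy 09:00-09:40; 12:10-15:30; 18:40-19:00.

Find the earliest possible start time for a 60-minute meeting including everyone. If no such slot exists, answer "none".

Hiro free: 09:15-13:35, 16:25-19:00.
Bianca free: 10:05-12:55, 16:10-19:00 (invert busy blocks within the working day).
Idris free: 09:00-13:15, 15:40-19:00.
Imani free: 09:40-12:10, 15:30-18:40 (invert busy blocks within the working day).
Hiro ∩ Bianca: 10:05-12:55, 16:25-19:00.
Hiro ∩ Bianca ∩ Idris: 10:05-12:55, 16:25-19:00.
Hiro ∩ Bianca ∩ Idris ∩ Imani: 10:05-12:10, 16:25-18:40.
So the common availability across everyone is 10:05-12:10, 16:25-18:40.
The first common window of at least 60 minutes is 10:05-12:10, so the earliest start is 10:05.

10:05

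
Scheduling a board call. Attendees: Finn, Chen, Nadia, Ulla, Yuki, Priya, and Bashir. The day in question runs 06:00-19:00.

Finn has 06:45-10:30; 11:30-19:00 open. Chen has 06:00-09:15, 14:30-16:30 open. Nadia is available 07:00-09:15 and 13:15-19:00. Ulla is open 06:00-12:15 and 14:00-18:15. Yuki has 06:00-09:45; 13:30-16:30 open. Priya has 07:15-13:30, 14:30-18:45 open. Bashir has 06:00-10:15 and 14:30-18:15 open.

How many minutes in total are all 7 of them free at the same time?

240

Finn ∩ Chen: 06:45-09:15, 14:30-16:30.
Finn ∩ Chen ∩ Nadia: 07:00-09:15, 14:30-16:30.
Finn ∩ Chen ∩ Nadia ∩ Ulla: 07:00-09:15, 14:30-16:30.
Finn ∩ Chen ∩ Nadia ∩ Ulla ∩ Yuki: 07:00-09:15, 14:30-16:30.
Finn ∩ Chen ∩ Nadia ∩ Ulla ∩ Yuki ∩ Priya: 07:15-09:15, 14:30-16:30.
Finn ∩ Chen ∩ Nadia ∩ Ulla ∩ Yuki ∩ Priya ∩ Bashir: 07:15-09:15, 14:30-16:30.
Those are the intersection windows.
Summing the common windows: 120 + 120 = 240 minutes.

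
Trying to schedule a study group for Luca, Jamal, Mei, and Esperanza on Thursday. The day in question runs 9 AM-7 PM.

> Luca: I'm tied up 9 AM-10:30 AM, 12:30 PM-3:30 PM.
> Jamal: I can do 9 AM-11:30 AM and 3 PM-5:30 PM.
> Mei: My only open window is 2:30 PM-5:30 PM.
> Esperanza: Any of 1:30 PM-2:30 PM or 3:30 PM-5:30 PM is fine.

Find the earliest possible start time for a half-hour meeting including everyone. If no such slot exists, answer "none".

15:30

Luca free: 10:30-12:30, 15:30-19:00 (invert busy blocks within the working day).
Jamal free: 09:00-11:30, 15:00-17:30.
Mei free: 14:30-17:30.
Esperanza free: 13:30-14:30, 15:30-17:30.
Luca ∩ Jamal: 10:30-11:30, 15:30-17:30.
Luca ∩ Jamal ∩ Mei: 15:30-17:30.
Luca ∩ Jamal ∩ Mei ∩ Esperanza: 15:30-17:30.
The first common window of at least 30 minutes is 15:30-17:30, so the earliest start is 15:30.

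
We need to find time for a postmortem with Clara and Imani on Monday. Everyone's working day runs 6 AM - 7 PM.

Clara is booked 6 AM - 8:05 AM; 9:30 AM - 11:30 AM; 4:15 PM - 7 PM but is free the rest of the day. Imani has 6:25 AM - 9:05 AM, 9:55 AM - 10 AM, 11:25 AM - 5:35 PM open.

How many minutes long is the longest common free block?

285

Clara free: 08:05-09:30, 11:30-16:15 (invert busy blocks within the working day).
Imani free: 06:25-09:05, 09:55-10:00, 11:25-17:35.
Clara ∩ Imani: 08:05-09:05, 11:30-16:15.
The longest is 11:30-16:15 at 285 minutes.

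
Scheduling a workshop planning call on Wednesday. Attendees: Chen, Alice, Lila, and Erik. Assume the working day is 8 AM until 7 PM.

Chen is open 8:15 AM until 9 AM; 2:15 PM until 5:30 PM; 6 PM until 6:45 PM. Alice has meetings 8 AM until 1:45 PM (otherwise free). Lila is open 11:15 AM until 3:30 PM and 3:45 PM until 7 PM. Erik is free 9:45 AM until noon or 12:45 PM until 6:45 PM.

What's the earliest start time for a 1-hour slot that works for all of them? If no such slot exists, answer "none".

Chen free: 08:15-09:00, 14:15-17:30, 18:00-18:45.
Alice free: 13:45-19:00 (invert busy blocks within the working day).
Lila free: 11:15-15:30, 15:45-19:00.
Erik free: 09:45-12:00, 12:45-18:45.
Chen ∩ Alice: 14:15-17:30, 18:00-18:45.
Chen ∩ Alice ∩ Lila: 14:15-15:30, 15:45-17:30, 18:00-18:45.
Chen ∩ Alice ∩ Lila ∩ Erik: 14:15-15:30, 15:45-17:30, 18:00-18:45.
So the common availability across everyone is 14:15-15:30, 15:45-17:30, 18:00-18:45.
The first common window of at least 60 minutes is 14:15-15:30, so the earliest start is 14:15.

14:15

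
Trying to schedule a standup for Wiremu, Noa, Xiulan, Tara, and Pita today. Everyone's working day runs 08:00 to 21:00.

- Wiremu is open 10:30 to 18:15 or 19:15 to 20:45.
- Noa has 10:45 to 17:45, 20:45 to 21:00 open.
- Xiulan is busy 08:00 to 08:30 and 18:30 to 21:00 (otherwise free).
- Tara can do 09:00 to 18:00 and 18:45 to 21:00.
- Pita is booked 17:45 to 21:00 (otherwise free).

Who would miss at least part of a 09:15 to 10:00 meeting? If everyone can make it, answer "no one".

Wiremu free: 10:30-18:15, 19:15-20:45.
Noa free: 10:45-17:45, 20:45-21:00.
Xiulan free: 08:30-18:30 (invert busy blocks within the working day).
Tara free: 09:00-18:00, 18:45-21:00.
Pita free: 08:00-17:45 (invert busy blocks within the working day).
Wiremu: not fully free for 09:15-10:00. Noa: not fully free for 09:15-10:00. Xiulan: free for 09:15-10:00. Tara: free for 09:15-10:00. Pita: free for 09:15-10:00.

Noa, Wiremu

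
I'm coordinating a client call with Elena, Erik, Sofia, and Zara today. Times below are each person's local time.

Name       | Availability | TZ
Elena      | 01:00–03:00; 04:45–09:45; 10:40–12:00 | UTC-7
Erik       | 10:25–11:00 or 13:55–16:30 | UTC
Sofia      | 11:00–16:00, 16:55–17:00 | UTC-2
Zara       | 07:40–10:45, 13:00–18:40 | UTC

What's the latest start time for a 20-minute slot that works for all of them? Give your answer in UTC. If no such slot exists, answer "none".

16:10

Elena in UTC: 08:00-10:00, 11:45-16:45, 17:40-19:00 (add 7h to convert from UTC-7).
Erik in UTC: 10:25-11:00, 13:55-16:30.
Sofia in UTC: 13:00-18:00, 18:55-19:00 (add 2h to convert from UTC-2).
Zara in UTC: 07:40-10:45, 13:00-18:40.
Elena ∩ Erik: 13:55-16:30.
Elena ∩ Erik ∩ Sofia: 13:55-16:30.
Elena ∩ Erik ∩ Sofia ∩ Zara: 13:55-16:30.
The last common window of at least 20 minutes is 13:55-16:30; a 20-minute meeting can start as late as 16:10 and still end by 16:30.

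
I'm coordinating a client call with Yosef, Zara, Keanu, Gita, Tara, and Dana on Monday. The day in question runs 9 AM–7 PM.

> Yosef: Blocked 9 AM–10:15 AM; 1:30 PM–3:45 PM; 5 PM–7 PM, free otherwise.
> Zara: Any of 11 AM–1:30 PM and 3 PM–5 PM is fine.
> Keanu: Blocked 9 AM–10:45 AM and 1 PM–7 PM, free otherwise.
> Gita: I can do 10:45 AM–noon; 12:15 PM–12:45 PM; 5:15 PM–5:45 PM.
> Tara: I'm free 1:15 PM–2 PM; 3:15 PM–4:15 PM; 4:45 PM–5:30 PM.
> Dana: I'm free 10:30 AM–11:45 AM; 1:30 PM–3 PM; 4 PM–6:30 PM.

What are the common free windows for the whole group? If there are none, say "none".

none

Yosef free: 10:15-13:30, 15:45-17:00 (invert busy blocks within the working day).
Zara free: 11:00-13:30, 15:00-17:00.
Keanu free: 10:45-13:00 (invert busy blocks within the working day).
Gita free: 10:45-12:00, 12:15-12:45, 17:15-17:45.
Tara free: 13:15-14:00, 15:15-16:15, 16:45-17:30.
Dana free: 10:30-11:45, 13:30-15:00, 16:00-18:30.
Yosef ∩ Zara: 11:00-13:30, 15:45-17:00.
Yosef ∩ Zara ∩ Keanu: 11:00-13:00.
Yosef ∩ Zara ∩ Keanu ∩ Gita: 11:00-12:00, 12:15-12:45.
Yosef ∩ Zara ∩ Keanu ∩ Gita ∩ Tara: ∅.
Yosef ∩ Zara ∩ Keanu ∩ Gita ∩ Tara ∩ Dana: ∅.
There is no time when everyone is free.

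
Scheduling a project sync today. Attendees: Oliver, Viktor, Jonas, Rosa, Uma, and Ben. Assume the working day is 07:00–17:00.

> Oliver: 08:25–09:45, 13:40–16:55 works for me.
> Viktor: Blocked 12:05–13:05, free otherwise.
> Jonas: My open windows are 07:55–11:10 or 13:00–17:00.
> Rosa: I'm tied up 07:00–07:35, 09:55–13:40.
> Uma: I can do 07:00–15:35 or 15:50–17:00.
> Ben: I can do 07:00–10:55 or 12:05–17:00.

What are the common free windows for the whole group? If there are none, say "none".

Oliver free: 08:25-09:45, 13:40-16:55.
Viktor free: 07:00-12:05, 13:05-17:00 (invert busy blocks within the working day).
Jonas free: 07:55-11:10, 13:00-17:00.
Rosa free: 07:35-09:55, 13:40-17:00 (invert busy blocks within the working day).
Uma free: 07:00-15:35, 15:50-17:00.
Ben free: 07:00-10:55, 12:05-17:00.
Oliver ∩ Viktor: 08:25-09:45, 13:40-16:55.
Oliver ∩ Viktor ∩ Jonas: 08:25-09:45, 13:40-16:55.
Oliver ∩ Viktor ∩ Jonas ∩ Rosa: 08:25-09:45, 13:40-16:55.
Oliver ∩ Viktor ∩ Jonas ∩ Rosa ∩ Uma: 08:25-09:45, 13:40-15:35, 15:50-16:55.
Oliver ∩ Viktor ∩ Jonas ∩ Rosa ∩ Uma ∩ Ben: 08:25-09:45, 13:40-15:35, 15:50-16:55.

08:25-09:45, 13:40-15:35, 15:50-16:55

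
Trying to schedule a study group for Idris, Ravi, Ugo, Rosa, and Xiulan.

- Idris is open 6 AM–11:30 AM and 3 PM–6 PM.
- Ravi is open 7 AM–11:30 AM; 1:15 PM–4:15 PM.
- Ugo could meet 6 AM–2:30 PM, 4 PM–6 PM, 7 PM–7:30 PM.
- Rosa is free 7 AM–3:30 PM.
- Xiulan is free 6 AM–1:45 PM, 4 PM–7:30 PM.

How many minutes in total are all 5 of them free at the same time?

Idris ∩ Ravi: 07:00-11:30, 15:00-16:15.
Idris ∩ Ravi ∩ Ugo: 07:00-11:30, 16:00-16:15.
Idris ∩ Ravi ∩ Ugo ∩ Rosa: 07:00-11:30.
Idris ∩ Ravi ∩ Ugo ∩ Rosa ∩ Xiulan: 07:00-11:30.
That's a single block of 270 minutes.

270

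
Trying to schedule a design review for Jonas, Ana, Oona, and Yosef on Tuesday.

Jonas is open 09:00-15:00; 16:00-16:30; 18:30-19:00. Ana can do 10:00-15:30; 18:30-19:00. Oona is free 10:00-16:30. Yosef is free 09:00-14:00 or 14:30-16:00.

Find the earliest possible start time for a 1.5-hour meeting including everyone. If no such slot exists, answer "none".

10:00

Jonas ∩ Ana: 10:00-15:00, 18:30-19:00.
Jonas ∩ Ana ∩ Oona: 10:00-15:00.
Jonas ∩ Ana ∩ Oona ∩ Yosef: 10:00-14:00, 14:30-15:00.
The first common window of at least 90 minutes is 10:00-14:00, so the earliest start is 10:00.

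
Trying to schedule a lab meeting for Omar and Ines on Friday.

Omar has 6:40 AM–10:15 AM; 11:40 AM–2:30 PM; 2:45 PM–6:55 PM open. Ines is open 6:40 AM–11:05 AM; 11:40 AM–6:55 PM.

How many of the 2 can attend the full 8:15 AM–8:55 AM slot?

2

Omar and Ines can make the full 08:15-08:55 slot — that's 2.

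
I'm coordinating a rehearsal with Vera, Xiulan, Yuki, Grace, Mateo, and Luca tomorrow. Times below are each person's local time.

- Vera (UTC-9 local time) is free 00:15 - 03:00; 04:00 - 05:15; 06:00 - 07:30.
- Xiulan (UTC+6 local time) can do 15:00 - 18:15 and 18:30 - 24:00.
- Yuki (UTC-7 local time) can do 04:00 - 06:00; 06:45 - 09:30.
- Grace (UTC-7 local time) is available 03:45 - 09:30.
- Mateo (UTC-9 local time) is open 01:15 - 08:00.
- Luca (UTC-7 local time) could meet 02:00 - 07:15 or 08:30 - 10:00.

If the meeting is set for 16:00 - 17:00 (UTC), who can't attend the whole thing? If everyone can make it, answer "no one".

Vera in UTC: 09:15-12:00, 13:00-14:15, 15:00-16:30 (add 9h to convert from UTC-9).
Xiulan in UTC: 09:00-12:15, 12:30-18:00 (subtract 6h to convert from UTC+6).
Yuki in UTC: 11:00-13:00, 13:45-16:30 (add 7h to convert from UTC-7).
Grace in UTC: 10:45-16:30 (add 7h to convert from UTC-7).
Mateo in UTC: 10:15-17:00 (add 9h to convert from UTC-9).
Luca in UTC: 09:00-14:15, 15:30-17:00 (add 7h to convert from UTC-7).
Vera: not fully free for 16:00-17:00. Xiulan: free for 16:00-17:00. Yuki: not fully free for 16:00-17:00. Grace: not fully free for 16:00-17:00. Mateo: free for 16:00-17:00. Luca: free for 16:00-17:00.

Grace, Vera, Yuki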